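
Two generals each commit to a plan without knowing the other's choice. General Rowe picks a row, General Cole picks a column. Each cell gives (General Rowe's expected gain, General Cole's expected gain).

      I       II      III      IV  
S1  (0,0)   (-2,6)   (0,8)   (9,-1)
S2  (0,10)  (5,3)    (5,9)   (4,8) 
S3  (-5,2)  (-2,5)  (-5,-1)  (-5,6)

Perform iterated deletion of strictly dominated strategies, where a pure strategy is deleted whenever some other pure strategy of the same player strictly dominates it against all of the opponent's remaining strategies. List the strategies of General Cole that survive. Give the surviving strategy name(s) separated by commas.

I, III

Row S3 is eliminated: S2 beats it against every remaining column (I: 0>-5, II: 5>-2, III: 5>-5, IV: 4>-5).
General Cole's strategy II is strictly dominated by III (S1: 8>6, S2: 9>3) and is removed.
Column IV is eliminated: I beats it against every remaining row (S1: 0>-1, S2: 10>8).
Among the remaining strategies, none is strictly dominated by another pure strategy of the same player, so the elimination stops.
Surviving strategies — General Rowe: {S1, S2}; General Cole: {I, III}.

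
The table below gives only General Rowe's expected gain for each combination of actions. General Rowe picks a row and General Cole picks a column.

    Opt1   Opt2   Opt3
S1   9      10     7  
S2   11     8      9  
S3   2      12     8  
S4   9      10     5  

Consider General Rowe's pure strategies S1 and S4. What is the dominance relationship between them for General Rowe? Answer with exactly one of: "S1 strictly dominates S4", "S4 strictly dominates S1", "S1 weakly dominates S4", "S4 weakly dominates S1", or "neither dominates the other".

S1 weakly dominates S4

S1's payoffs vs S4's, by General Cole's action — Opt1: 9=9, Opt2: 10=10, Opt3: 7>5.
S1 is at least as good everywhere and strictly better somewhere (tied only at Opt1, Opt2), so S1 weakly but not strictly dominates S4.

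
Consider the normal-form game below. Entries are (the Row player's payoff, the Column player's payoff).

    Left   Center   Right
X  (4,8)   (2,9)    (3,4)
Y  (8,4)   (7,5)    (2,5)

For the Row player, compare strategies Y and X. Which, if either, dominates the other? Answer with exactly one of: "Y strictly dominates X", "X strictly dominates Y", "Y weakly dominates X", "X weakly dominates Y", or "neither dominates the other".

neither dominates the other

Compare Y to X across every action of the Column player: Left: 8>4, Center: 7>2, Right: 2<3.
Y does better at Left, Center but worse at Right; neither strategy dominates the other.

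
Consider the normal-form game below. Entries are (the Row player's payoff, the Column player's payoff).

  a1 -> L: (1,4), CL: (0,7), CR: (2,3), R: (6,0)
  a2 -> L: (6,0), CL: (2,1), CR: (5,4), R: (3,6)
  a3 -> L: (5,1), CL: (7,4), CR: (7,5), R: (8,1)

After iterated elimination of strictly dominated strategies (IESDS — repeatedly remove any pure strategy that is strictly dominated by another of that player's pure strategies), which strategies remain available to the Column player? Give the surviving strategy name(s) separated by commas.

Row a1 is eliminated: a3 beats it against every remaining column (L: 5>1, CL: 7>0, CR: 7>2, R: 8>6).
The Column player's strategy L is strictly dominated by CL (a2: 1>0, a3: 4>1) and is removed.
The Row player's strategy a2 is strictly dominated by a3 (CL: 7>2, CR: 7>5, R: 8>3) and is removed.
Column CL is eliminated: CR beats it against every remaining row (a3: 5>4).
For the Column player, CR strictly dominates R on the remaining rows (a3: 5>1); eliminate R.
Among the remaining strategies, none is strictly dominated by another pure strategy of the same player, so the elimination stops.
Surviving strategies — the Row player: {a3}; the Column player: {CR}.

CR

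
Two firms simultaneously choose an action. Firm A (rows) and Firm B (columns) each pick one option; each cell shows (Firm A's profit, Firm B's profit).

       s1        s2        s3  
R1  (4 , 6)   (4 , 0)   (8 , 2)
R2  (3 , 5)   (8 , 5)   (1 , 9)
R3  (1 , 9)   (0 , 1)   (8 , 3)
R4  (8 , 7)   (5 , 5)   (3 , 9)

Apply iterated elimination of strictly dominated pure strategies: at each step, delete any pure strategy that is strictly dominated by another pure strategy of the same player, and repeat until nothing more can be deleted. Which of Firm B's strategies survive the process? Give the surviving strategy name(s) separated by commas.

s1, s3

For Firm B, s3 strictly dominates s2 on the remaining rows (R1: 2>0, R2: 9>5, R3: 3>1, R4: 9>5); eliminate s2.
For Firm A, R1 strictly dominates R2 on the remaining columns (s1: 4>3, s3: 8>1); eliminate R2.
Among the remaining strategies, none is strictly dominated by another pure strategy of the same player, so the elimination stops.
Surviving strategies — Firm A: {R1, R3, R4}; Firm B: {s1, s3}.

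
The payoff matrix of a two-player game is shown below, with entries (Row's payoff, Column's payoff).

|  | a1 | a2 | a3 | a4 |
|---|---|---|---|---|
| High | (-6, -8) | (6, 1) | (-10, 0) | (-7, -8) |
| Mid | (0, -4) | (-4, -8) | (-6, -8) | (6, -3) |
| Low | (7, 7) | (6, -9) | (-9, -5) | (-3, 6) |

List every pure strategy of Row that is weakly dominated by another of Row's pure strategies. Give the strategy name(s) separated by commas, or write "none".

High

High is weakly dominated by Low (a1: 7>-6, a2: 6=6, a3: -9>-10, a4: -3>-7).
Mid: no other strategy beats it everywhere (High at a1 (0>-6); Low at a3 (-6>-9)).
Low is not dominated — it holds its own against High at a1 (7>-6); Mid at a1 (7>0).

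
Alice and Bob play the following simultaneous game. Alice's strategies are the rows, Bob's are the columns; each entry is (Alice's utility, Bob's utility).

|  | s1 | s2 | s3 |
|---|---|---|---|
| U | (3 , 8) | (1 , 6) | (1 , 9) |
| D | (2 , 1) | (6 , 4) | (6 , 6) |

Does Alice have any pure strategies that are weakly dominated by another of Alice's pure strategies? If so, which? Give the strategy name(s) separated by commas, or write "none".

none

U is not dominated — it holds its own against D at s1 (3>2).
Nothing dominates D: U at s2 (6>1).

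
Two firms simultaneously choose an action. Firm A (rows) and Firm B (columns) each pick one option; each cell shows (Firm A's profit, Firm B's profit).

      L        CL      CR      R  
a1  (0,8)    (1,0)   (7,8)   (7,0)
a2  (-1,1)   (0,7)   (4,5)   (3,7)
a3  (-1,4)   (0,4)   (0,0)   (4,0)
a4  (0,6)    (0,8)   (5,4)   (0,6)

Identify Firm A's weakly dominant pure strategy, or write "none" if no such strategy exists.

a1

a1 vs a2: L: 0>-1, CL: 1>0, CR: 7>4, R: 7>3.
a1 vs a3: L: 0>-1, CL: 1>0, CR: 7>0, R: 7>4.
a1 vs a4: L: 0=0, CL: 1>0, CR: 7>5, R: 7>0.
a1 is at least as good as every other strategy against every opponent action, so it is weakly dominant.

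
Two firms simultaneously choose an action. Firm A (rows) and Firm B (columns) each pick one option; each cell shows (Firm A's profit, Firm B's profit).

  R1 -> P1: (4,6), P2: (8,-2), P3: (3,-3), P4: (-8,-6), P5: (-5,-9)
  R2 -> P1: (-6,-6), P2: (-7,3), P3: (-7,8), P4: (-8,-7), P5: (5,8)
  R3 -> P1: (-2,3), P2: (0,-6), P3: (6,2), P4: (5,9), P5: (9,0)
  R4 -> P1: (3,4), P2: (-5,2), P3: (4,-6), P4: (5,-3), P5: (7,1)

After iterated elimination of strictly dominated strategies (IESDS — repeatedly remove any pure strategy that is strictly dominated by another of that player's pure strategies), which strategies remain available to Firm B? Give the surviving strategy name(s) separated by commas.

Row R2 is eliminated: R3 beats it against every remaining column (P1: -2>-6, P2: 0>-7, P3: 6>-7, P4: 5>-8, P5: 9>5).
For Firm B, P1 strictly dominates P2 on the remaining rows (R1: 6>-2, R3: 3>-6, R4: 4>2); eliminate P2.
Firm B's strategy P3 is strictly dominated by P1 (R1: 6>-3, R3: 3>2, R4: 4>-6) and is removed.
For Firm B, P1 strictly dominates P5 on the remaining rows (R1: 6>-9, R3: 3>0, R4: 4>1); eliminate P5.
Among the remaining strategies, none is strictly dominated by another pure strategy of the same player, so the elimination stops.
Surviving strategies — Firm A: {R1, R3, R4}; Firm B: {P1, P4}.

P1, P4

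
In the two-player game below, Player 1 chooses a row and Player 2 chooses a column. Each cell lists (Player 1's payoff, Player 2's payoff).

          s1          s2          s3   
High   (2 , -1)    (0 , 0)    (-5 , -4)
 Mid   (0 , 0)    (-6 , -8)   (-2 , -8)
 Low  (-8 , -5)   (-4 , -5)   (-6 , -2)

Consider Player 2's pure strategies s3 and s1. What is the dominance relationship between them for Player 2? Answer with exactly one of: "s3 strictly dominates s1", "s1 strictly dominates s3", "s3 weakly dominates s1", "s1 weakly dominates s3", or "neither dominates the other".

neither dominates the other

Compare s3 to s1 across every action of Player 1: High: -4<-1, Mid: -8<0, Low: -2>-5.
s3 does better at Low but worse at High, Mid; neither strategy dominates the other.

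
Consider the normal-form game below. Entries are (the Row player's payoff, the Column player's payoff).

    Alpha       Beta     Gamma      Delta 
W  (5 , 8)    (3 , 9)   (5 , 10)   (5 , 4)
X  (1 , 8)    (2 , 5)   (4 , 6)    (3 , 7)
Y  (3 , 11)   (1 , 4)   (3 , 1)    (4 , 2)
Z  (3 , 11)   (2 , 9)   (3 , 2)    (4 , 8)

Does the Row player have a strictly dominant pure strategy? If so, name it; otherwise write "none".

W

W vs X: Alpha: 5>1, Beta: 3>2, Gamma: 5>4, Delta: 5>3.
W vs Y: Alpha: 5>3, Beta: 3>1, Gamma: 5>3, Delta: 5>4.
W vs Z: Alpha: 5>3, Beta: 3>2, Gamma: 5>3, Delta: 5>4.
W strictly beats every other strategy against every opponent action, so it is strictly dominant.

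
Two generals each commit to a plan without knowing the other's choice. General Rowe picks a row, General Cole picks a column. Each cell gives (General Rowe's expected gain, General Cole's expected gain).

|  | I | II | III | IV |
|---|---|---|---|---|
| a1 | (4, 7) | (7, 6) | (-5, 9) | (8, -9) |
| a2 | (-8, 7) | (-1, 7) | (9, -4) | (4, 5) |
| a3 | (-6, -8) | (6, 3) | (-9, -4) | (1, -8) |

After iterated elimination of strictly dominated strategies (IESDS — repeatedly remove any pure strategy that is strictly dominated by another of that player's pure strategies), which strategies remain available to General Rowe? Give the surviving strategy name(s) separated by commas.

a1, a2

General Rowe's strategy a3 is strictly dominated by a1 (I: 4>-6, II: 7>6, III: -5>-9, IV: 8>1) and is removed.
Column IV is eliminated: I beats it against every remaining row (a1: 7>-9, a2: 7>5).
Among the remaining strategies, none is strictly dominated by another pure strategy of the same player, so the elimination stops.
Surviving strategies — General Rowe: {a1, a2}; General Cole: {I, II, III}.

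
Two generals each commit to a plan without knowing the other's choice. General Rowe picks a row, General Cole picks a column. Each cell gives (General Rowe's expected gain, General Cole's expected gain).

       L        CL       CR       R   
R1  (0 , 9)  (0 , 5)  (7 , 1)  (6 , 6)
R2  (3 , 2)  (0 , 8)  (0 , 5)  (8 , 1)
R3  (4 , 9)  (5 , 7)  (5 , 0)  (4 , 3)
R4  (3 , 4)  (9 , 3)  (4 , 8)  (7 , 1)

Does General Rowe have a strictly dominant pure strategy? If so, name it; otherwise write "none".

none

R1 fails to dominate R2 at L (0<3).
R2 fails to dominate R1 at CL (0=0).
R3 fails to dominate R1 at CR (5<7).
R4 fails to dominate R1 at CR (4<7).
No single strategy dominates all the others.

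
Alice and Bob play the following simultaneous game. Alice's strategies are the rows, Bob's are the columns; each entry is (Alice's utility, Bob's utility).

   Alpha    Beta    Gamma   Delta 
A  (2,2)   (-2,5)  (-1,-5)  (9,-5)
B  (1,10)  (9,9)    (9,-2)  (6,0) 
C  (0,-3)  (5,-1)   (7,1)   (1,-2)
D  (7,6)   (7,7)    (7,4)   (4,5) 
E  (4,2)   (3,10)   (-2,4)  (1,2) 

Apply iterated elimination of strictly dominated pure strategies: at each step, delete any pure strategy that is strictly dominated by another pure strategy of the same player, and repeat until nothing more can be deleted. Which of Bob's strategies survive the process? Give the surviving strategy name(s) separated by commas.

Alpha, Beta

For Alice, B strictly dominates C on the remaining columns (Alpha: 1>0, Beta: 9>5, Gamma: 9>7, Delta: 6>1); eliminate C.
Row E is eliminated: D beats it against every remaining column (Alpha: 7>4, Beta: 7>3, Gamma: 7>-2, Delta: 4>1).
Bob's strategy Gamma is strictly dominated by Alpha (A: 2>-5, B: 10>-2, D: 6>4) and is removed.
Column Delta is eliminated: Alpha beats it against every remaining row (A: 2>-5, B: 10>0, D: 6>5).
Row A is eliminated: D beats it against every remaining column (Alpha: 7>2, Beta: 7>-2).
Among the remaining strategies, none is strictly dominated by another pure strategy of the same player, so the elimination stops.
Surviving strategies — Alice: {B, D}; Bob: {Alpha, Beta}.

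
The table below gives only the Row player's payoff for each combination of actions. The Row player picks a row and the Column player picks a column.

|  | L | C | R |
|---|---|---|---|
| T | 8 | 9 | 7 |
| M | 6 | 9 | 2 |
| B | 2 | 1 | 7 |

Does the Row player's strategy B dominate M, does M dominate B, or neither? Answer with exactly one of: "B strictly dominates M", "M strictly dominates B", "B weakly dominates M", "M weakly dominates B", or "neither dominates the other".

Compare B to M across each opponent action: L: 2<6, C: 1<9, R: 7>2.
B does better at R but worse at L, C; neither strategy dominates the other.

neither dominates the other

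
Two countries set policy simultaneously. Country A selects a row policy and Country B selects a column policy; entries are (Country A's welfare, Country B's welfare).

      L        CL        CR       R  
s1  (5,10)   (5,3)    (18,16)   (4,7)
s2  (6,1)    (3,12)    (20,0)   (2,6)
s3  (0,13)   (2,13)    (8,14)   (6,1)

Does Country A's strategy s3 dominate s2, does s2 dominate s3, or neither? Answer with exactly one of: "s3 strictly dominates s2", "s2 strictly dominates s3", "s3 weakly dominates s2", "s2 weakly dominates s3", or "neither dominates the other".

s3's payoffs vs s2's, by Country B's action — L: 0<6, CL: 2<3, CR: 8<20, R: 6>2.
s3 does better at R but worse at L, CL, CR; neither strategy dominates the other.

neither dominates the other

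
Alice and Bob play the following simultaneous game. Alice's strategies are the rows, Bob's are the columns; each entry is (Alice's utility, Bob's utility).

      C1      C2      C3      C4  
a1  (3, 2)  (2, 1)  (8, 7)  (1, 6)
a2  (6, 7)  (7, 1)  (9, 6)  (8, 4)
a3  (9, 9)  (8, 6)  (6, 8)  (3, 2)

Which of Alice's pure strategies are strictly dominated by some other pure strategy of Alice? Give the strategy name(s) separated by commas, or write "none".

a1: dominated, since a2 does at least as well everywhere (C1: 6>3, C2: 7>2, C3: 9>8, C4: 8>1).
a2 is not dominated — it holds its own against a1 at C1 (6>3); a3 at C3 (9>6).
a3: no other strategy beats it everywhere (a1 at C1 (9>3); a2 at C1 (9>6)).

a1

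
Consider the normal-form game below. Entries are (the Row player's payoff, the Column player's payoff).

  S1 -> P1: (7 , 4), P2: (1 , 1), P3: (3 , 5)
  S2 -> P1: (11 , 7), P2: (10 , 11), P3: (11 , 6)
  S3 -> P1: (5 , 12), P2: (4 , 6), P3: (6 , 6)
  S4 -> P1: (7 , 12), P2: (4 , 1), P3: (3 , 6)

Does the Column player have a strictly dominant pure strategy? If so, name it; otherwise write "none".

P1 fails to dominate P2 at S2 (7<11).
P2 fails to dominate P1 at S1 (1<4).
P3 fails to dominate P1 at S2 (6<7).
No single strategy dominates all the others.

none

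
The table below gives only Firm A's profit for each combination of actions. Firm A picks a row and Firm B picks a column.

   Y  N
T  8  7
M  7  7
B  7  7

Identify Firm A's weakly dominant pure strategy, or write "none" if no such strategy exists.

T vs M: Y: 8>7, N: 7=7.
T vs B: Y: 8>7, N: 7=7.
T is at least as good as every other strategy against every opponent action, so it is weakly dominant.

T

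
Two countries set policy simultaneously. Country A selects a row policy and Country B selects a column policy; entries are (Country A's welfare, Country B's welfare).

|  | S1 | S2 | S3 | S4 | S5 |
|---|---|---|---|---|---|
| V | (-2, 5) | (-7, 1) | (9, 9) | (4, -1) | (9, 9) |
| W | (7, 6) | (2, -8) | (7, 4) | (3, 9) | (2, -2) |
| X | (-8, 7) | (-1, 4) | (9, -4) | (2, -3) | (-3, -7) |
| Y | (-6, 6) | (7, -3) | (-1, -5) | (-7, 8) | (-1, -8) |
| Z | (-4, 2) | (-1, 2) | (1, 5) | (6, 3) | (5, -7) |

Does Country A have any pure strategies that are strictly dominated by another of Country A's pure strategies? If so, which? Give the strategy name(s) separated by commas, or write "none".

none

V is not dominated — it holds its own against W at S3 (9>7); X at S1 (-2>-8); Y at S1 (-2>-6); Z at S1 (-2>-4).
W is not dominated — it holds its own against V at S1 (7>-2); X at S1 (7>-8); Y at S1 (7>-6); Z at S1 (7>-4).
Nothing dominates X: V at S2 (-1>-7); W at S3 (9>7); Y at S3 (9>-1); Z at S2 (-1=-1).
Y: no other strategy beats it everywhere (V at S2 (7>-7); W at S2 (7>2); X at S1 (-6>-8); Z at S2 (7>-1)).
Z: no other strategy beats it everywhere (V at S2 (-1>-7); W at S4 (6>3); X at S1 (-4>-8); Y at S1 (-4>-6)).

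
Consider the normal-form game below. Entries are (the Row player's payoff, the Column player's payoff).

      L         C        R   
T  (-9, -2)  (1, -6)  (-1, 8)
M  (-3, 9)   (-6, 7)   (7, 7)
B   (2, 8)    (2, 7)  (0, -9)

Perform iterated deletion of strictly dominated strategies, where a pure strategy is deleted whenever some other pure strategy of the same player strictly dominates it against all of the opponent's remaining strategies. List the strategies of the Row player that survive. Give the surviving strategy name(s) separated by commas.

Row T is eliminated: B beats it against every remaining column (L: 2>-9, C: 2>1, R: 0>-1).
For the Column player, L strictly dominates C on the remaining rows (M: 9>7, B: 8>7); eliminate C.
The Column player's strategy R is strictly dominated by L (M: 9>7, B: 8>-9) and is removed.
The Row player's strategy M is strictly dominated by B (L: 2>-3) and is removed.
Among the remaining strategies, none is strictly dominated by another pure strategy of the same player, so the elimination stops.
Surviving strategies — the Row player: {B}; the Column player: {L}.

B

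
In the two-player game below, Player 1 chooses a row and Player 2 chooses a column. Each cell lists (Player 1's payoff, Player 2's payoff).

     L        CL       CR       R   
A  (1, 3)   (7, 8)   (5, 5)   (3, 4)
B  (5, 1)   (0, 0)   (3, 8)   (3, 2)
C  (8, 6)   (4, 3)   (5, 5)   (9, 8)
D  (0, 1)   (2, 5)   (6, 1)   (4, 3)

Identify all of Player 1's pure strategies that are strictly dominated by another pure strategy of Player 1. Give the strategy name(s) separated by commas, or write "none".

B

A is not dominated — it holds its own against B at CL (7>0); C at CL (7>4); D at L (1>0).
C strictly dominates B — L: 8>5, CL: 4>0, CR: 5>3, R: 9>3.
C is not dominated — it holds its own against A at L (8>1); B at L (8>5); D at L (8>0).
Nothing dominates D: A at CR (6>5); B at CL (2>0); C at CR (6>5).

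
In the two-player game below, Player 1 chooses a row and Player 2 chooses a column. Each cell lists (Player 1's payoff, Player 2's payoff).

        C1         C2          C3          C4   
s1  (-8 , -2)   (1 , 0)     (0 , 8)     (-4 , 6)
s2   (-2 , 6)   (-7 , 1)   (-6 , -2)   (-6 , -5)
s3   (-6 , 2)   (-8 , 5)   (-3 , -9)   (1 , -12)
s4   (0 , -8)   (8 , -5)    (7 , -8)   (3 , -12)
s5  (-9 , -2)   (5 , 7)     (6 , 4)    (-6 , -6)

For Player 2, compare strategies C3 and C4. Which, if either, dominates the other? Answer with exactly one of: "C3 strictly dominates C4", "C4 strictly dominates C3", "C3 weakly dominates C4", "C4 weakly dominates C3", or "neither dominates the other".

Compare C3 to C4 across each choice by Player 1: s1: 8>6, s2: -2>-5, s3: -9>-12, s4: -8>-12, s5: 4>-6.
Every comparison favours C3, so C3 strictly dominates C4.

C3 strictly dominates C4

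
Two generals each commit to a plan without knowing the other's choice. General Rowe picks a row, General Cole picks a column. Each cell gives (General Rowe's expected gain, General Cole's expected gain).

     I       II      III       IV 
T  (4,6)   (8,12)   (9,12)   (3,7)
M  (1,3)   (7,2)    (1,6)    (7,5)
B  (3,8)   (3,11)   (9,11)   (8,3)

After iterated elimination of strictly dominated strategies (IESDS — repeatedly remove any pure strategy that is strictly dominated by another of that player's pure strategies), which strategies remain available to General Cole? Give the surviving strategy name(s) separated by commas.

II, III

General Cole's strategy I is strictly dominated by III (T: 12>6, M: 6>3, B: 11>8) and is removed.
General Cole's strategy IV is strictly dominated by III (T: 12>7, M: 6>5, B: 11>3) and is removed.
For General Rowe, T strictly dominates M on the remaining columns (II: 8>7, III: 9>1); eliminate M.
Among the remaining strategies, none is strictly dominated by another pure strategy of the same player, so the elimination stops.
Surviving strategies — General Rowe: {T, B}; General Cole: {II, III}.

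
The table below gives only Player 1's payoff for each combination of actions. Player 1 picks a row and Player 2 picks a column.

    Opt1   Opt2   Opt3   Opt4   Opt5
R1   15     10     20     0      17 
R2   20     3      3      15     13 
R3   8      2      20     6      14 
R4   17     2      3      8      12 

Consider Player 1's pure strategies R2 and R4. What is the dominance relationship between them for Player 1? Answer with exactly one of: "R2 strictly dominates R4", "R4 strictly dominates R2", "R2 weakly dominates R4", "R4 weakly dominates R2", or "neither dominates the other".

Compare R2 to R4 across each choice by Player 2: Opt1: 20>17, Opt2: 3>2, Opt3: 3=3, Opt4: 15>8, Opt5: 13>12.
R2 is at least as good everywhere and strictly better somewhere (tied only at Opt3), so R2 weakly but not strictly dominates R4.

R2 weakly dominates R4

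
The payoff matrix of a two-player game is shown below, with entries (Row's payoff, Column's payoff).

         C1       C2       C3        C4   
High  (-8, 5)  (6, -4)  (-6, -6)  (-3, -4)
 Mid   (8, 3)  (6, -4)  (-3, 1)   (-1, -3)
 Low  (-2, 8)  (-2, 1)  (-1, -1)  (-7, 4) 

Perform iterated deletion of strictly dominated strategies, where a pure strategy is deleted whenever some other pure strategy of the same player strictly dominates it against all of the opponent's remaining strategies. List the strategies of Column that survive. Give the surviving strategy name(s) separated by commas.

C1

Column's strategy C2 is strictly dominated by C1 (High: 5>-4, Mid: 3>-4, Low: 8>1) and is removed.
For Row, Mid strictly dominates High on the remaining columns (C1: 8>-8, C3: -3>-6, C4: -1>-3); eliminate High.
Column's strategy C3 is strictly dominated by C1 (Mid: 3>1, Low: 8>-1) and is removed.
For Row, Mid strictly dominates Low on the remaining columns (C1: 8>-2, C4: -1>-7); eliminate Low.
Column C4 is eliminated: C1 beats it against every remaining row (Mid: 3>-3).
Among the remaining strategies, none is strictly dominated by another pure strategy of the same player, so the elimination stops.
Surviving strategies — Row: {Mid}; Column: {C1}.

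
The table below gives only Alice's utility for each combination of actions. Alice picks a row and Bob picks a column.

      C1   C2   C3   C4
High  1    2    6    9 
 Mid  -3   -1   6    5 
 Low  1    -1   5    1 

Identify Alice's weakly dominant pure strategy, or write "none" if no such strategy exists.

High vs Mid: C1: 1>-3, C2: 2>-1, C3: 6=6, C4: 9>5.
High vs Low: C1: 1=1, C2: 2>-1, C3: 6>5, C4: 9>1.
High is at least as good as every other strategy against every opponent action, so it is weakly dominant.

High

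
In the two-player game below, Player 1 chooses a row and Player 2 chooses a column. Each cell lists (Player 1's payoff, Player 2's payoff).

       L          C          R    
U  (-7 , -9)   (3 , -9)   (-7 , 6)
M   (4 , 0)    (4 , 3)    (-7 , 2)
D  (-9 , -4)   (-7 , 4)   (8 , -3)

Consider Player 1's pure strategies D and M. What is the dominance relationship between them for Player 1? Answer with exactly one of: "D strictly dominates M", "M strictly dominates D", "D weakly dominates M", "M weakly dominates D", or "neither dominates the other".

D's payoffs vs M's, by Player 2's action — L: -9<4, C: -7<4, R: 8>-7.
D does better at R but worse at L, C; neither strategy dominates the other.

neither dominates the other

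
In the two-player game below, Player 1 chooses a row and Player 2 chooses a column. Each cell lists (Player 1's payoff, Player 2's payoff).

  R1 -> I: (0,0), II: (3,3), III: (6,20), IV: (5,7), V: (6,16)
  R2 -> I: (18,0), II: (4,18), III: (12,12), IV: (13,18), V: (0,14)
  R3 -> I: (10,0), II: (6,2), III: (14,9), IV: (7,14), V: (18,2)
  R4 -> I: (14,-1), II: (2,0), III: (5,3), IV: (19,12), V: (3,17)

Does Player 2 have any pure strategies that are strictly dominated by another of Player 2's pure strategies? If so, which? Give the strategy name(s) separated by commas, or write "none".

I: dominated, since II does at least as well everywhere (R1: 3>0, R2: 18>0, R3: 2>0, R4: 0>-1).
II is not dominated — it holds its own against I at R1 (3>0); III at R2 (18>12); IV at R2 (18=18); V at R2 (18>14).
III: no other strategy beats it everywhere (I at R1 (20>0); II at R1 (20>3); IV at R1 (20>7); V at R1 (20>16)).
IV: no other strategy beats it everywhere (I at R1 (7>0); II at R1 (7>3); III at R2 (18>12); V at R2 (18>14)).
V: no other strategy beats it everywhere (I at R1 (16>0); II at R1 (16>3); III at R2 (14>12); IV at R1 (16>7)).

I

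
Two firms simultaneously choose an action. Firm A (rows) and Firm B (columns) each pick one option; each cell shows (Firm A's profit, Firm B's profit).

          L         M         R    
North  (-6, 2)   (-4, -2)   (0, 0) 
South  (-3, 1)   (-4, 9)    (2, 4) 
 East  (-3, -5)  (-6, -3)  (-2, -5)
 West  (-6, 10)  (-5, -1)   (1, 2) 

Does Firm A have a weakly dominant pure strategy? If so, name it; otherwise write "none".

South vs North: L: -3>-6, M: -4=-4, R: 2>0.
South vs East: L: -3=-3, M: -4>-6, R: 2>-2.
South vs West: L: -3>-6, M: -4>-5, R: 2>1.
South is at least as good as every other strategy against every opponent action, so it is weakly dominant.

South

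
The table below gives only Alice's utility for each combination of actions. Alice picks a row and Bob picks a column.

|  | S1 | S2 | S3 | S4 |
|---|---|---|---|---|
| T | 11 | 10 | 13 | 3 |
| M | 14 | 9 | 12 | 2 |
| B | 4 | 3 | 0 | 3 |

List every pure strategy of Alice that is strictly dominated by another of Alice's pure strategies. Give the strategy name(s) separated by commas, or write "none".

T: no other strategy beats it everywhere (M at S2 (10>9); B at S1 (11>4)).
M is not dominated — it holds its own against T at S1 (14>11); B at S1 (14>4).
B: no other strategy beats it everywhere (T at S4 (3=3); M at S4 (3>2)).

none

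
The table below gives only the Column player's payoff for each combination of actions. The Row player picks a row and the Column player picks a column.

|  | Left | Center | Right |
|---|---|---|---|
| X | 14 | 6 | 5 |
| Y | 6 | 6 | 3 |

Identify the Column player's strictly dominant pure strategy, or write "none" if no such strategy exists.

Left fails to dominate Center at Y (6=6).
Center fails to dominate Left at X (6<14).
Right fails to dominate Left at X (5<14).
No single strategy dominates all the others.

none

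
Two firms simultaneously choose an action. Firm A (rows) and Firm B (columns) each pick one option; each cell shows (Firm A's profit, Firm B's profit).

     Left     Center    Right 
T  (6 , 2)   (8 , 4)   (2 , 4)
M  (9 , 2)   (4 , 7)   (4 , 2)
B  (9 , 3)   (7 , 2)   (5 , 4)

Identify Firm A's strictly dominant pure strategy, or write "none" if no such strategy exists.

T fails to dominate M at Left (6<9).
M fails to dominate T at Center (4<8).
B fails to dominate T at Center (7<8).
No single strategy dominates all the others.

none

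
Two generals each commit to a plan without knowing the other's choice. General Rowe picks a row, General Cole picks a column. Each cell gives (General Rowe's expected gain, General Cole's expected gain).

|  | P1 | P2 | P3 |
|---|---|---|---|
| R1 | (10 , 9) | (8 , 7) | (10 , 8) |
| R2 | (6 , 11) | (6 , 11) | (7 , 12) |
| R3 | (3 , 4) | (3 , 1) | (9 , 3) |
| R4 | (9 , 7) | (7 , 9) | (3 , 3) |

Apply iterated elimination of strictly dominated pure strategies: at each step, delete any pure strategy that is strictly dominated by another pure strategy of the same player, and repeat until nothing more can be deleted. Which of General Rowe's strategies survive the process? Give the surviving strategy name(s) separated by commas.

For General Rowe, R1 strictly dominates R2 on the remaining columns (P1: 10>6, P2: 8>6, P3: 10>7); eliminate R2.
General Rowe's strategy R3 is strictly dominated by R1 (P1: 10>3, P2: 8>3, P3: 10>9) and is removed.
Row R4 is eliminated: R1 beats it against every remaining column (P1: 10>9, P2: 8>7, P3: 10>3).
General Cole's strategy P2 is strictly dominated by P1 (R1: 9>7) and is removed.
Column P3 is eliminated: P1 beats it against every remaining row (R1: 9>8).
Among the remaining strategies, none is strictly dominated by another pure strategy of the same player, so the elimination stops.
Surviving strategies — General Rowe: {R1}; General Cole: {P1}.

R1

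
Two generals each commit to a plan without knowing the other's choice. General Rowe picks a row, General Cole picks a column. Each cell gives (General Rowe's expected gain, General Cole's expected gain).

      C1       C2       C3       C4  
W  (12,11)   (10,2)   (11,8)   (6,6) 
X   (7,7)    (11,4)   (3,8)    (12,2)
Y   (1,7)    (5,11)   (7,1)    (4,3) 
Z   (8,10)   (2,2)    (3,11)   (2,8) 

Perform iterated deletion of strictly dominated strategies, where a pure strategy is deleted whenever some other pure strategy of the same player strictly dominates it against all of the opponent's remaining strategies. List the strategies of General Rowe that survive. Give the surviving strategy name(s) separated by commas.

W

For General Rowe, W strictly dominates Y on the remaining columns (C1: 12>1, C2: 10>5, C3: 11>7, C4: 6>4); eliminate Y.
Row Z is eliminated: W beats it against every remaining column (C1: 12>8, C2: 10>2, C3: 11>3, C4: 6>2).
General Cole's strategy C2 is strictly dominated by C1 (W: 11>2, X: 7>4) and is removed.
Column C4 is eliminated: C1 beats it against every remaining row (W: 11>6, X: 7>2).
General Rowe's strategy X is strictly dominated by W (C1: 12>7, C3: 11>3) and is removed.
For General Cole, C1 strictly dominates C3 on the remaining rows (W: 11>8); eliminate C3.
Among the remaining strategies, none is strictly dominated by another pure strategy of the same player, so the elimination stops.
Surviving strategies — General Rowe: {W}; General Cole: {C1}.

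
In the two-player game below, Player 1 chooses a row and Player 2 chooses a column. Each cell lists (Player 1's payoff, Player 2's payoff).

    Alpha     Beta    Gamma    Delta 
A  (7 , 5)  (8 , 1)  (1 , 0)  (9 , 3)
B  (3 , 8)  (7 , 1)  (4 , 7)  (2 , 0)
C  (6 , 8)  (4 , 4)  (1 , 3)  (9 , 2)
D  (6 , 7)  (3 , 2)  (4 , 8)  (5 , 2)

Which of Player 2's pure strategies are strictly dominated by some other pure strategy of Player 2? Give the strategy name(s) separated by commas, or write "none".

Nothing dominates Alpha: Beta at A (5>1); Gamma at A (5>0); Delta at A (5>3).
Alpha strictly dominates Beta — A: 5>1, B: 8>1, C: 8>4, D: 7>2.
Nothing dominates Gamma: Alpha at D (8>7); Beta at B (7>1); Delta at B (7>0).
Delta is strictly dominated by Alpha (A: 5>3, B: 8>0, C: 8>2, D: 7>2).

Beta, Delta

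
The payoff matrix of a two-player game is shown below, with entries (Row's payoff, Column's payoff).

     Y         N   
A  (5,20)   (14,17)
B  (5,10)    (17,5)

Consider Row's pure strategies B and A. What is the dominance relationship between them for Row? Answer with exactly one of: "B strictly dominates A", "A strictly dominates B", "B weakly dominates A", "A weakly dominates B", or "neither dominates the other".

B weakly dominates A

B's payoffs vs A's, by Column's action — Y: 5=5, N: 17>14.
B is at least as good everywhere and strictly better somewhere (tied only at Y), so B weakly but not strictly dominates A.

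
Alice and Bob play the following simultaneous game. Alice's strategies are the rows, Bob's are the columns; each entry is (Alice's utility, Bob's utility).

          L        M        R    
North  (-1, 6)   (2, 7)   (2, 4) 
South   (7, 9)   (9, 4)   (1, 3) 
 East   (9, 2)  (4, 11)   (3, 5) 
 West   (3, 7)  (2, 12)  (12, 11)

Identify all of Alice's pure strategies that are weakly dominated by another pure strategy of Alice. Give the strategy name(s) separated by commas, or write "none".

North is weakly dominated by East (L: 9>-1, M: 4>2, R: 3>2).
South: no other strategy beats it everywhere (North at L (7>-1); East at M (9>4); West at L (7>3)).
Nothing dominates East: North at L (9>-1); South at L (9>7); West at L (9>3).
West is not dominated — it holds its own against North at L (3>-1); South at R (12>1); East at R (12>3).

North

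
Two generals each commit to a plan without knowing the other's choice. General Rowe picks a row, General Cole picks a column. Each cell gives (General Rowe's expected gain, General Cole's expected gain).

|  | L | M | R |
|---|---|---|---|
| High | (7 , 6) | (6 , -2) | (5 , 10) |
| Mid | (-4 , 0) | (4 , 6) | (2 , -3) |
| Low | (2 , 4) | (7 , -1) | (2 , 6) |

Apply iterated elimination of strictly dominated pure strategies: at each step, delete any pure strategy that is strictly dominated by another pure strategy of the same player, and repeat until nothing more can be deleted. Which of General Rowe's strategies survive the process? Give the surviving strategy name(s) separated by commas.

High

General Rowe's strategy Mid is strictly dominated by High (L: 7>-4, M: 6>4, R: 5>2) and is removed.
General Cole's strategy L is strictly dominated by R (High: 10>6, Low: 6>4) and is removed.
For General Cole, R strictly dominates M on the remaining rows (High: 10>-2, Low: 6>-1); eliminate M.
For General Rowe, High strictly dominates Low on the remaining columns (R: 5>2); eliminate Low.
Among the remaining strategies, none is strictly dominated by another pure strategy of the same player, so the elimination stops.
Surviving strategies — General Rowe: {High}; General Cole: {R}.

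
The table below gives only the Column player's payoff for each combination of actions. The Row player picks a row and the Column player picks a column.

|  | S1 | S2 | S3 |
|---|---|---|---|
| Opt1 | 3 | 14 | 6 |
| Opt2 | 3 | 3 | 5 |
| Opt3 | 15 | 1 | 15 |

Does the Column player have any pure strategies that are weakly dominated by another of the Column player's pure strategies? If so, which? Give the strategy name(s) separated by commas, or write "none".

S1

S1 is weakly dominated by S3 (Opt1: 6>3, Opt2: 5>3, Opt3: 15=15).
S2: no other strategy beats it everywhere (S1 at Opt1 (14>3); S3 at Opt1 (14>6)).
Nothing dominates S3: S1 at Opt1 (6>3); S2 at Opt2 (5>3).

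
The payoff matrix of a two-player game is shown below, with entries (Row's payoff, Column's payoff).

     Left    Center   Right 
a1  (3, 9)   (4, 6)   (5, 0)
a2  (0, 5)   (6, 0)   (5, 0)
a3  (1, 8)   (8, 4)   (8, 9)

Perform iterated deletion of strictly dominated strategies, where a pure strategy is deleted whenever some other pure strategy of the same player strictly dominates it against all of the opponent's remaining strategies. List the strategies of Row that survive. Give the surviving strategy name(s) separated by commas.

a1, a3

Row's strategy a2 is strictly dominated by a3 (Left: 1>0, Center: 8>6, Right: 8>5) and is removed.
Column Center is eliminated: Left beats it against every remaining row (a1: 9>6, a3: 8>4).
Among the remaining strategies, none is strictly dominated by another pure strategy of the same player, so the elimination stops.
Surviving strategies — Row: {a1, a3}; Column: {Left, Right}.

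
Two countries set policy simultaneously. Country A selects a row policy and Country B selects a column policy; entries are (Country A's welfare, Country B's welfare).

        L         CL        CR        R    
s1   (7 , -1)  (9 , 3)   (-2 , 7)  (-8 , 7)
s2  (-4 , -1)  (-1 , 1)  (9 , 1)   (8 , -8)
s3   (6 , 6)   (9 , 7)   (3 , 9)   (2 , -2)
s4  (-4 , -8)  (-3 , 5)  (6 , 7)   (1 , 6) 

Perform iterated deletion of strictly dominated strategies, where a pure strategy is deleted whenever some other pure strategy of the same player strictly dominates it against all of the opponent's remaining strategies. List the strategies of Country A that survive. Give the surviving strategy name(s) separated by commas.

For Country B, CL strictly dominates L on the remaining rows (s1: 3>-1, s2: 1>-1, s3: 7>6, s4: 5>-8); eliminate L.
For Country A, s2 strictly dominates s4 on the remaining columns (CL: -1>-3, CR: 9>6, R: 8>1); eliminate s4.
Among the remaining strategies, none is strictly dominated by another pure strategy of the same player, so the elimination stops.
Surviving strategies — Country A: {s1, s2, s3}; Country B: {CL, CR, R}.

s1, s2, s3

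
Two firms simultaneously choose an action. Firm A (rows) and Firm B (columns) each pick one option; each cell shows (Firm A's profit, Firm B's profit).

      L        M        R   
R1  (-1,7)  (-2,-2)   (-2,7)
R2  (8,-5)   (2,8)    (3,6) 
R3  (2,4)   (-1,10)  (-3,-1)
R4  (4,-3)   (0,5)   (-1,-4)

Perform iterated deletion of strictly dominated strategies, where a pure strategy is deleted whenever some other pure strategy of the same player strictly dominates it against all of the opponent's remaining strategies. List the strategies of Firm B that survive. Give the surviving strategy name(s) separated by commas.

M

For Firm A, R2 strictly dominates R1 on the remaining columns (L: 8>-1, M: 2>-2, R: 3>-2); eliminate R1.
Firm A's strategy R3 is strictly dominated by R2 (L: 8>2, M: 2>-1, R: 3>-3) and is removed.
Firm A's strategy R4 is strictly dominated by R2 (L: 8>4, M: 2>0, R: 3>-1) and is removed.
For Firm B, M strictly dominates L on the remaining rows (R2: 8>-5); eliminate L.
Firm B's strategy R is strictly dominated by M (R2: 8>6) and is removed.
Among the remaining strategies, none is strictly dominated by another pure strategy of the same player, so the elimination stops.
Surviving strategies — Firm A: {R2}; Firm B: {M}.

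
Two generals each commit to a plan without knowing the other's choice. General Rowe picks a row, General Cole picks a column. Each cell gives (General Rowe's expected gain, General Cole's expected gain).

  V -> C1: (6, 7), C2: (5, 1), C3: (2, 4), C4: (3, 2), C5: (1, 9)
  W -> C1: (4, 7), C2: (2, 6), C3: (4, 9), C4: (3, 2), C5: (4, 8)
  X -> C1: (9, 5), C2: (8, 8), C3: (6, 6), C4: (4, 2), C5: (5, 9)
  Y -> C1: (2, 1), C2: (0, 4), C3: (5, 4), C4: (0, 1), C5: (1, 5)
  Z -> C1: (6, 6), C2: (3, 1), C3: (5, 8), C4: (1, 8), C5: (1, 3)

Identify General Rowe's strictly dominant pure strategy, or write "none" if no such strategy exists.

X

X vs V: C1: 9>6, C2: 8>5, C3: 6>2, C4: 4>3, C5: 5>1.
X vs W: C1: 9>4, C2: 8>2, C3: 6>4, C4: 4>3, C5: 5>4.
X vs Y: C1: 9>2, C2: 8>0, C3: 6>5, C4: 4>0, C5: 5>1.
X vs Z: C1: 9>6, C2: 8>3, C3: 6>5, C4: 4>1, C5: 5>1.
X strictly beats every other strategy against every opponent action, so it is strictly dominant.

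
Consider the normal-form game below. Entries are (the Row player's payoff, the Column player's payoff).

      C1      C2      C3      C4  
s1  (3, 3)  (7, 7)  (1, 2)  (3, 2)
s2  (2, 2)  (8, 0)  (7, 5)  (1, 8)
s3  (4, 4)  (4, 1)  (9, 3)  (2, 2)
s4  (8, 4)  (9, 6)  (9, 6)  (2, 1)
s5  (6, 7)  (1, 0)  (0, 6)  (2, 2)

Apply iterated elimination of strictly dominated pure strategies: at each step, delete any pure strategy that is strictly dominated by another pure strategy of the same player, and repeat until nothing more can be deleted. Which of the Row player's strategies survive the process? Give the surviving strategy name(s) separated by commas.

s3, s4

For the Row player, s4 strictly dominates s2 on the remaining columns (C1: 8>2, C2: 9>8, C3: 9>7, C4: 2>1); eliminate s2.
For the Column player, C1 strictly dominates C4 on the remaining rows (s1: 3>2, s3: 4>2, s4: 4>1, s5: 7>2); eliminate C4.
Row s1 is eliminated: s4 beats it against every remaining column (C1: 8>3, C2: 9>7, C3: 9>1).
The Row player's strategy s5 is strictly dominated by s4 (C1: 8>6, C2: 9>1, C3: 9>0) and is removed.
Among the remaining strategies, none is strictly dominated by another pure strategy of the same player, so the elimination stops.
Surviving strategies — the Row player: {s3, s4}; the Column player: {C1, C2, C3}.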